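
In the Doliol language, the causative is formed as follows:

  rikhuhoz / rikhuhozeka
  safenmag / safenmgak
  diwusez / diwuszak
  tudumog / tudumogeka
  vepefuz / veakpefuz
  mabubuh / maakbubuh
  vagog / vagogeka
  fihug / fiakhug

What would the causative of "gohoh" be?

gohoheka

rikhuhoz and vepefuz both end in -z yet inflect differently (rikhuhozeka, veakpefuz), so the final letter is not what conditions the rule; the last vowel is.
"gohoh" has last vowel 'o'. The stems whose last vowel is 'o' (tudumog → tudumogeka, rikhuhoz → rikhuhozeka, vagog → vagogeka) add -eka.
The other patterns: stems whose last vowel is 'u' insert -ak- after the first vowel; stems whose last vowel is 'a' or 'e' delete the last vowel and add -ak.
So gohoh → gohoheka.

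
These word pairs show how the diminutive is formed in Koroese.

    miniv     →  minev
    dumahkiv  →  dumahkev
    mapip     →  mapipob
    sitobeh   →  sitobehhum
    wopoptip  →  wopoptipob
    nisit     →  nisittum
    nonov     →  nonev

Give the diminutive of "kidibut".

"kidibut" ends in -t. The one such stem in the data (nisit → nisittum) doubles the final consonant and adds -um (as does sitobeh), so the same rule applies.
So kidibut → kidibuttum.

kidibuttum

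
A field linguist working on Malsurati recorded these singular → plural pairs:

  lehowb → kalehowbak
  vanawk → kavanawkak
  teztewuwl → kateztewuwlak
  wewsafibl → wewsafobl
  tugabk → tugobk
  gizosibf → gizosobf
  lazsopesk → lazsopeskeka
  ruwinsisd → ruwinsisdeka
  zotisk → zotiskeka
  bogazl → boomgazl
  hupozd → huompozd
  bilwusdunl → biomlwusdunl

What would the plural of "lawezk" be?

teztewuwl and wewsafibl both end in -l yet inflect differently (kateztewuwlak, wewsafobl), so the final letter is not what conditions the rule; the second-to-last letter is.
"lawezk" has second-to-last letter 'z'. The stems whose second-to-last letter is 'z' (bogazl → boomgazl, hupozd → huompozd) insert -om- after the first vowel.
The other patterns: stems whose second-to-last letter is 'w' add ka- … -ak around the stem; stems whose second-to-last letter is 'b' change the last vowel to 'o'; stems whose second-to-last letter is 's' add -eka.
So lawezk → laomwezk.

laomwezk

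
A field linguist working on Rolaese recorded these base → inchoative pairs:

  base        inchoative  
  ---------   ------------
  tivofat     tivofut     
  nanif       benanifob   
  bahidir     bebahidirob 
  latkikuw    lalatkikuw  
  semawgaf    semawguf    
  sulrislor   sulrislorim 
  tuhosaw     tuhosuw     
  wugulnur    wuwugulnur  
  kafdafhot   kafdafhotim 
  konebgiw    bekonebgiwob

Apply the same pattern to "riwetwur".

ririwetwur

kafdafhot and tivofat both end in -t yet inflect differently (kafdafhotim, tivofut), so the final letter is not what conditions the rule; the last vowel is.
"riwetwur" has last vowel 'u'. The stems whose last vowel is 'u' (wugulnur → wuwugulnur, latkikuw → lalatkikuw) repeat the first consonant+vowel as a prefix.
So riwetwur → ririwetwur.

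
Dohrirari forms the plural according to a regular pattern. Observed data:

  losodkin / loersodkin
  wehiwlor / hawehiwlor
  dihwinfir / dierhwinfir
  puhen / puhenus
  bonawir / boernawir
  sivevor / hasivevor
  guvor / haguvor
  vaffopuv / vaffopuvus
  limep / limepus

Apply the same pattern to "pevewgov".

wehiwlor and dihwinfir both end in -r yet inflect differently (hawehiwlor, dierhwinfir), so the final letter is not what conditions the rule; the last vowel is.
"pevewgov" has last vowel 'o'. The stems whose last vowel is 'o' (wehiwlor → hawehiwlor, guvor → haguvor, sivevor → hasivevor) add the prefix ha-.
So pevewgov → hapevewgov.

hapevewgov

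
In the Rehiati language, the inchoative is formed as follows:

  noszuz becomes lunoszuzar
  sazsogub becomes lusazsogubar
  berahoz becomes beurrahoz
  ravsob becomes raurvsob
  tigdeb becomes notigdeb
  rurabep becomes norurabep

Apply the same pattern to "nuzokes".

nonuzokes

noszuz and berahoz both end in -z yet inflect differently (lunoszuzar, beurrahoz), so the final letter is not what conditions the rule; the last vowel is.
"nuzokes" has last vowel 'e'. The stems whose last vowel is 'e' (tigdeb → notigdeb, rurabep → norurabep) add the prefix no-.
The other patterns: stems whose last vowel is 'u' add lu- … -ar around the stem; stems whose last vowel is 'o' insert -ur- after the first vowel.
So nuzokes → nonuzokes.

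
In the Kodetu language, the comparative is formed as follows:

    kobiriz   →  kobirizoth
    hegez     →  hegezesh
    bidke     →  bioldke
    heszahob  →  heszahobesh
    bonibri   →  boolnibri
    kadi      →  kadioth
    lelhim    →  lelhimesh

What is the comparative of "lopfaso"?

lopfasoesh

bonibri and kadi both end in -i yet inflect differently (boolnibri, kadioth), so the final letter is not what conditions the rule; the first letter is.
"lopfaso" begins with l-. The one such stem in the data (lelhim → lelhimesh) adds -esh, so the same rule applies.
The other patterns: stems beginning with b- insert -ol- after the first vowel; stems beginning with k- add -oth.
So lopfaso → lopfasoesh.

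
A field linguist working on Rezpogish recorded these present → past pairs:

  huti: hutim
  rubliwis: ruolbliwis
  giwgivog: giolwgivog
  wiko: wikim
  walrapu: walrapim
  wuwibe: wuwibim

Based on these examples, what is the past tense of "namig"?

rubliwis and huti both have last vowel 'i' yet inflect differently (ruolbliwis, hutim), so the last vowel is not what conditions the rule; whether the stem ends in a vowel or a consonant is.
"namig" ends in a consonant. The stems ending in a consonant (giwgivog → giolwgivog, rubliwis → ruolbliwis) insert -ol- after the first vowel.
So namig → naolmig.

naolmig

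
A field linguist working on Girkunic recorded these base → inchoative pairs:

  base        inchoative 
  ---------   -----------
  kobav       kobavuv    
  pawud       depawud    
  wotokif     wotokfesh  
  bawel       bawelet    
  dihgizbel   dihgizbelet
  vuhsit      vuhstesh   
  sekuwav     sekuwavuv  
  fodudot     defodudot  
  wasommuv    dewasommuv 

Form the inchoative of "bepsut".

kobav and wasommuv both end in -v yet inflect differently (kobavuv, dewasommuv), so the final letter is not what conditions the rule; the last vowel is.
"bepsut" has last vowel 'u'. The stems whose last vowel is 'u' (pawud → depawud, wasommuv → dewasommuv) add the prefix de-.
The other patterns: stems whose last vowel is 'e' add -et; stems whose last vowel is 'a' add -uv; stems whose last vowel is 'i' delete the last vowel and add -esh.
So bepsut → debepsut.

debepsut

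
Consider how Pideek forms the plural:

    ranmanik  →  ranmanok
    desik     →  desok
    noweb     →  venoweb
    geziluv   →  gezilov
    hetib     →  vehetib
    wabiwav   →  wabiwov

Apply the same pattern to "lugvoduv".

hetib and ranmanik both have last vowel 'i' yet inflect differently (vehetib, ranmanok), so the last vowel is not what conditions the rule; the final letter is.
"lugvoduv" ends in -v. The stems ending in -v (geziluv → gezilov, wabiwav → wabiwov) change the last vowel to 'o'.
So lugvoduv → lugvodov.

lugvodov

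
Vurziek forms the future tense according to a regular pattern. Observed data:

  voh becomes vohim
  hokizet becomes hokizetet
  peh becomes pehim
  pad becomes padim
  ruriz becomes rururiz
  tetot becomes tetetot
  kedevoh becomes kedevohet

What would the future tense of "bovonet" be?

voh and kedevoh both end in -h yet inflect differently (vohim, kedevohet), so the final letter is not what conditions the rule; the number of vowels is.
"bovonet" has 3 vowels. The stems with 3 vowels (kedevoh → kedevohet, hokizet → hokizetet) add -et.
The other patterns: stems with 1 vowel add -im; stems with 2 vowels repeat the first consonant+vowel as a prefix.
So bovonet → bovonetet.

bovonetet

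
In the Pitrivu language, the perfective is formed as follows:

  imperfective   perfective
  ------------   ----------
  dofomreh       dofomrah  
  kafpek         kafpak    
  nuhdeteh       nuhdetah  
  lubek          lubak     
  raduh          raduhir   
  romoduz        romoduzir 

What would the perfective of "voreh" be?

vorah

"voreh" has last vowel 'e'. The stems whose last vowel is 'e' (dofomreh → dofomrah, kafpek → kafpak, nuhdeteh → nuhdetah) change the last vowel to 'a'.
The other pattern: stems whose last vowel is 'u' add -ir.
So voreh → vorah.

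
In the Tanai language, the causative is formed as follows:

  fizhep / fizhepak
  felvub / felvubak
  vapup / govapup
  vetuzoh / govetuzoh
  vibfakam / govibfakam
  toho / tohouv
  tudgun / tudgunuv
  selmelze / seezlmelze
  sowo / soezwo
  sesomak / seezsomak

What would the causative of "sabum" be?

"sabum" begins with s-. The stems beginning with s- (selmelze → seezlmelze, sowo → soezwo, sesomak → seezsomak) insert -ez- after the first vowel.
The other patterns: stems beginning with f- add -ak; stems beginning with v- add the prefix go-; stems beginning with t- add -uv.
So sabum → saezbum.

saezbum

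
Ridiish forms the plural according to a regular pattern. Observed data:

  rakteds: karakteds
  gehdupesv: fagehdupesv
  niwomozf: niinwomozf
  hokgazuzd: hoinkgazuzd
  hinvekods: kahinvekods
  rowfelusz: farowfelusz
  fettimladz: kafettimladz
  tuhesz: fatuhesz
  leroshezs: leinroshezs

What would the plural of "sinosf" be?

fasinosf

leroshezs and hinvekods both end in -s yet inflect differently (leinroshezs, kahinvekods), so the final letter is not what conditions the rule; the second-to-last letter is.
"sinosf" has second-to-last letter 's'. The stems whose second-to-last letter is 's' (rowfelusz → farowfelusz, tuhesz → fatuhesz, gehdupesv → fagehdupesv) add the prefix fa-.
The other patterns: stems whose second-to-last letter is 'z' insert -in- after the first vowel; stems whose second-to-last letter is 'd' add the prefix ka-.
So sinosf → fasinosf.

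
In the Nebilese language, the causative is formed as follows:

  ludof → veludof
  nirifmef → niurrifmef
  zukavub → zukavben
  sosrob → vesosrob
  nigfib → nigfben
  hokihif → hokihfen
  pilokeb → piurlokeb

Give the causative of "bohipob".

nirifmef and ludof both end in -f yet inflect differently (niurrifmef, veludof), so the final letter is not what conditions the rule; the last vowel is.
"bohipob" has last vowel 'o'. The stems whose last vowel is 'o' (ludof → veludof, sosrob → vesosrob) add the prefix ve-.
So bohipob → vebohipob.

vebohipob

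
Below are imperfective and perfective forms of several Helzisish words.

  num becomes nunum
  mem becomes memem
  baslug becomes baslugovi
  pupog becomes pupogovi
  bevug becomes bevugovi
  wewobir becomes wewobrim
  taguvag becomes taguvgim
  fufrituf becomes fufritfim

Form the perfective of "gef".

baslug and taguvag both end in -g yet inflect differently (baslugovi, taguvgim), so the final letter is not what conditions the rule; the number of vowels is.
"gef" has 1 vowel. The stems with 1 vowel (num → nunum, mem → memem) repeat the first consonant+vowel as a prefix.
The other patterns: stems with 2 vowels add -ovi; stems with 3 vowels delete the last vowel and add -im.
So gef → gegef.

gegef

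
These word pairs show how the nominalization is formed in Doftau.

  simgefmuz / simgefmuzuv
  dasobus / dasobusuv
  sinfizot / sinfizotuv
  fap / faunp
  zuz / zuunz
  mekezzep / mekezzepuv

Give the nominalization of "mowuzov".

fap and mekezzep both end in -p yet inflect differently (faunp, mekezzepuv), so the final letter is not what conditions the rule; the number of vowels is.
"mowuzov" has 3 vowels. The stems with 3 vowels (sinfizot → sinfizotuv, mekezzep → mekezzepuv, dasobus → dasobusuv) add -uv.
The other pattern: stems with 1 vowel insert -un- after the first vowel.
So mowuzov → mowuzovuv.

mowuzovuv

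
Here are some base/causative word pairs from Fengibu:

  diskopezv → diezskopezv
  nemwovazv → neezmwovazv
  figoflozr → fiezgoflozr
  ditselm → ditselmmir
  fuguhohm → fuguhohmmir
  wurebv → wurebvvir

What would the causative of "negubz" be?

diskopezv and wurebv both end in -v yet inflect differently (diezskopezv, wurebvvir), so the final letter is not what conditions the rule; the second-to-last letter is.
"negubz" has second-to-last letter 'b'. The one such stem in the data (wurebv → wurebvvir) doubles the final consonant and adds -ir (as do ditselm, fuguhohm), so the same rule applies.
So negubz → negubzzir.

negubzzir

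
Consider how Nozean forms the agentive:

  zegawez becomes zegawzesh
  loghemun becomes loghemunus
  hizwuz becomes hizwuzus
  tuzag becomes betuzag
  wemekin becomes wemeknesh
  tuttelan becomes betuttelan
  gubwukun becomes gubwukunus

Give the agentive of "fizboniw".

fizbonwesh

tuttelan and wemekin both end in -n yet inflect differently (betuttelan, wemeknesh), so the final letter is not what conditions the rule; the last vowel is.
"fizboniw" has last vowel 'i'. The one such stem in the data (wemekin → wemeknesh) deletes the last vowel and adds -esh (as does zegawez), so the same rule applies.
The other patterns: stems whose last vowel is 'a' add the prefix be-; stems whose last vowel is 'u' add -us.
So fizboniw → fizbonwesh.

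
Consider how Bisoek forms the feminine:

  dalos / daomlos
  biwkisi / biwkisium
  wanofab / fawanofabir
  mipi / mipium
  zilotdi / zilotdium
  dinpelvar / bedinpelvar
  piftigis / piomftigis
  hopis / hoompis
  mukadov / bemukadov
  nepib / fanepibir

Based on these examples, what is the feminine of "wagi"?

wagium

piftigis and biwkisi both have last vowel 'i' yet inflect differently (piomftigis, biwkisium), so the last vowel is not what conditions the rule; the final letter is.
"wagi" ends in -i. The stems ending in -i (biwkisi → biwkisium, mipi → mipium, zilotdi → zilotdium) add -um.
The other patterns: stems ending in -s insert -om- after the first vowel; stems ending in -b add fa- … -ir around the stem; stems ending in -r or -v add the prefix be-.
So wagi → wagium.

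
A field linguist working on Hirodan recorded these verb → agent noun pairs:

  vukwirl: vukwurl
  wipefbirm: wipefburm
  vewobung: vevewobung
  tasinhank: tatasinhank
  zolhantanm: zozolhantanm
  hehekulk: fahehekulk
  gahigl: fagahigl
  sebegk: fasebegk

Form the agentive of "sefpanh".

sesefpanh

wipefbirm and zolhantanm both end in -m yet inflect differently (wipefburm, zozolhantanm), so the final letter is not what conditions the rule; the second-to-last letter is.
"sefpanh" has second-to-last letter 'n'. The stems whose second-to-last letter is 'n' (vewobung → vevewobung, tasinhank → tatasinhank, zolhantanm → zozolhantanm) repeat the first consonant+vowel as a prefix.
The other patterns: stems whose second-to-last letter is 'r' change the last vowel to 'u'; stems whose second-to-last letter is 'g' or 'l' add the prefix fa-.
So sefpanh → sesefpanh.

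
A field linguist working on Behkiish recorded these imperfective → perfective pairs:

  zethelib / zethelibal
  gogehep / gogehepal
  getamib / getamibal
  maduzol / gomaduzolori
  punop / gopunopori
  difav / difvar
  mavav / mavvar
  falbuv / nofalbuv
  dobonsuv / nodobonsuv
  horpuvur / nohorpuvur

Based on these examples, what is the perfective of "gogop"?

gogehep and punop both end in -p yet inflect differently (gogehepal, gopunopori), so the final letter is not what conditions the rule; the last vowel is.
"gogop" has last vowel 'o'. The stems whose last vowel is 'o' (maduzol → gomaduzolori, punop → gopunopori) add go- … -ori around the stem.
So gogop → gogogopori.

gogogopori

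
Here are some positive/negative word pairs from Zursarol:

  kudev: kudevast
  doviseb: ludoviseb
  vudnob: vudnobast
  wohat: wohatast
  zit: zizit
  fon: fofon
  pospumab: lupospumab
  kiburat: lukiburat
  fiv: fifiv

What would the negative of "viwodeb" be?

zit and wohat both end in -t yet inflect differently (zizit, wohatast), so the final letter is not what conditions the rule; the number of vowels is.
"viwodeb" has 3 vowels. The stems with 3 vowels (kiburat → lukiburat, doviseb → ludoviseb, pospumab → lupospumab) add the prefix lu-.
So viwodeb → luviwodeb.

luviwodeb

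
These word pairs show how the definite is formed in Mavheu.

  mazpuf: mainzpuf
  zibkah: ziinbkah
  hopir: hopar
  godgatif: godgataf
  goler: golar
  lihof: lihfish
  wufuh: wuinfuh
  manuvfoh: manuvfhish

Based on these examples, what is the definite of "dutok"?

"dutok" has last vowel 'o'. The stems whose last vowel is 'o' (lihof → lihfish, manuvfoh → manuvfhish) delete the last vowel and add -ish.
So dutok → dutkish.

dutkish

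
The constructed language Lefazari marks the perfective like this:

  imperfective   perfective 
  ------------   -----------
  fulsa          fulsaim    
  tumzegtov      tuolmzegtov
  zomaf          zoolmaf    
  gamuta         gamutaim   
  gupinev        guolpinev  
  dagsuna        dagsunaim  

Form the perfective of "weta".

wetaim

dagsuna and zomaf both have last vowel 'a' yet inflect differently (dagsunaim, zoolmaf), so the last vowel is not what conditions the rule; the final letter is.
"weta" ends in -a. The stems ending in -a (dagsuna → dagsunaim, gamuta → gamutaim, fulsa → fulsaim) add -im.
The other pattern: stems ending in -f or -v insert -ol- after the first vowel.
So weta → wetaim.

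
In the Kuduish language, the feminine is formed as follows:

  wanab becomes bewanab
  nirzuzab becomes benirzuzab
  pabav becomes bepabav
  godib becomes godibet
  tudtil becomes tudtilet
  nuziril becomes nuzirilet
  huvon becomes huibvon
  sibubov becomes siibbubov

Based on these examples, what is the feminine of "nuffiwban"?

benuffiwban

"nuffiwban" has last vowel 'a'. The stems whose last vowel is 'a' (wanab → bewanab, nirzuzab → benirzuzab, pabav → bepabav) add the prefix be-.
The other patterns: stems whose last vowel is 'i' add -et; stems whose last vowel is 'o' insert -ib- after the first vowel.
So nuffiwban → benuffiwban.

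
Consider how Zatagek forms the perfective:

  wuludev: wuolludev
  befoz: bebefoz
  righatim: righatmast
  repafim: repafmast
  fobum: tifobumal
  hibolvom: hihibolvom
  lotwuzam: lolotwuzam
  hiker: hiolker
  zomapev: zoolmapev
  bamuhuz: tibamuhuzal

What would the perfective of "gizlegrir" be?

repafim and fobum both end in -m yet inflect differently (repafmast, tifobumal), so the final letter is not what conditions the rule; the last vowel is.
"gizlegrir" has last vowel 'i'. The stems whose last vowel is 'i' (repafim → repafmast, righatim → righatmast) delete the last vowel and add -ast.
So gizlegrir → gizlegrrast.

gizlegrrast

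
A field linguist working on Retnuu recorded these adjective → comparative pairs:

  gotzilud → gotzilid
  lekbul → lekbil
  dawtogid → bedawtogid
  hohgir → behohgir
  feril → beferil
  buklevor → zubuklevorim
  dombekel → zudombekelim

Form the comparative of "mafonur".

mafonir

"mafonur" has last vowel 'u'. The stems whose last vowel is 'u' (gotzilud → gotzilid, lekbul → lekbil) change the last vowel to 'i'.
So mafonur → mafonir.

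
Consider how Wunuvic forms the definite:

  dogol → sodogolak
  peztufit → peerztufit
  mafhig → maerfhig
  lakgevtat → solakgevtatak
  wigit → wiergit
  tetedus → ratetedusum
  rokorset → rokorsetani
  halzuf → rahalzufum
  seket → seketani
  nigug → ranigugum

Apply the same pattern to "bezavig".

nigug and mafhig both end in -g yet inflect differently (ranigugum, maerfhig), so the final letter is not what conditions the rule; the last vowel is.
"bezavig" has last vowel 'i'. The stems whose last vowel is 'i' (wigit → wiergit, peztufit → peerztufit, mafhig → maerfhig) insert -er- after the first vowel.
The other patterns: stems whose last vowel is 'u' add ra- … -um around the stem; stems whose last vowel is 'a' or 'o' add so- … -ak around the stem; stems whose last vowel is 'e' add -ani.
So bezavig → beerzavig.

beerzavig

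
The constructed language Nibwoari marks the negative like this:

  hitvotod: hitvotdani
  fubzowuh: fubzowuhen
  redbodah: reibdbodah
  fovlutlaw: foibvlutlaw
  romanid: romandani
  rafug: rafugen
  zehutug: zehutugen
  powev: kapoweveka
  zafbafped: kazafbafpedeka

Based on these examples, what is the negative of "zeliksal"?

fubzowuh and redbodah both end in -h yet inflect differently (fubzowuhen, reibdbodah), so the final letter is not what conditions the rule; the last vowel is.
"zeliksal" has last vowel 'a'. The stems whose last vowel is 'a' (redbodah → reibdbodah, fovlutlaw → foibvlutlaw) insert -ib- after the first vowel.
The other patterns: stems whose last vowel is 'u' add -en; stems whose last vowel is 'e' add ka- … -eka around the stem; stems whose last vowel is 'i' or 'o' delete the last vowel and add -ani.
So zeliksal → zeibliksal.

zeibliksal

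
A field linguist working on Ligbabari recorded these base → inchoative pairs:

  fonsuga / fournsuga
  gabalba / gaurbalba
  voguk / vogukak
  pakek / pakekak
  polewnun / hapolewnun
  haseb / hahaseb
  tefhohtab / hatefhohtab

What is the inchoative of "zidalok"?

voguk and polewnun both have last vowel 'u' yet inflect differently (vogukak, hapolewnun), so the last vowel is not what conditions the rule; the final letter is.
"zidalok" ends in -k. The stems ending in -k (voguk → vogukak, pakek → pakekak) add -ak.
So zidalok → zidalokak.

zidalokak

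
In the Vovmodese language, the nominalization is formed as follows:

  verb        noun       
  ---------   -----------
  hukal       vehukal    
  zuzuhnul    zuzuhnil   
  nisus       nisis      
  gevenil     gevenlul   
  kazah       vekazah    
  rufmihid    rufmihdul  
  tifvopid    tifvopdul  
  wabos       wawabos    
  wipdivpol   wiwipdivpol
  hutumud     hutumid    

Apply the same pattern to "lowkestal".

velowkestal

zuzuhnul and hukal both end in -l yet inflect differently (zuzuhnil, vehukal), so the final letter is not what conditions the rule; the last vowel is.
"lowkestal" has last vowel 'a'. The stems whose last vowel is 'a' (hukal → vehukal, kazah → vekazah) add the prefix ve-.
The other patterns: stems whose last vowel is 'u' change the last vowel to 'i'; stems whose last vowel is 'o' repeat the first consonant+vowel as a prefix; stems whose last vowel is 'i' delete the last vowel and add -ul.
So lowkestal → velowkestal.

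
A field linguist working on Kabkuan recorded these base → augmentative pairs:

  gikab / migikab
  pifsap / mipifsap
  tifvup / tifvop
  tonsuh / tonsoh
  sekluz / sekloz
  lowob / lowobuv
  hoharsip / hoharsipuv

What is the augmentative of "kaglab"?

mikaglab

"kaglab" has last vowel 'a'. The stems whose last vowel is 'a' (gikab → migikab, pifsap → mipifsap) add the prefix mi-.
The other patterns: stems whose last vowel is 'u' change the last vowel to 'o'; stems whose last vowel is 'i' or 'o' add -uv.
So kaglab → mikaglab.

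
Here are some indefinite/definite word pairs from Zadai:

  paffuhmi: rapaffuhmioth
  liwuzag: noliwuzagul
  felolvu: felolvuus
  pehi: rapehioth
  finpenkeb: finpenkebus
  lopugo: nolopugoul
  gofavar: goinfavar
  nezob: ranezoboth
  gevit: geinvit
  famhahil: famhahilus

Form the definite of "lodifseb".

nolodifsebul

"lodifseb" begins with l-. The stems beginning with l- (lopugo → nolopugoul, liwuzag → noliwuzagul) add no- … -ul around the stem.
The other patterns: stems beginning with g- insert -in- after the first vowel; stems beginning with f- add -us; stems beginning with n- or p- add ra- … -oth around the stem.
So lodifseb → nolodifsebul.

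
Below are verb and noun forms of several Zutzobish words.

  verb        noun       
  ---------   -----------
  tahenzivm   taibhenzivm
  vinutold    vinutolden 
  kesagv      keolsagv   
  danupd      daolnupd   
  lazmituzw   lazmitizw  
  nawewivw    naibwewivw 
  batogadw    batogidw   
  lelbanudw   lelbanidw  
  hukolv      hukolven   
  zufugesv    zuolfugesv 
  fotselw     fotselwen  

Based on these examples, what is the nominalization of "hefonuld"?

hefonulden

batogadw and nawewivw both end in -w yet inflect differently (batogidw, naibwewivw), so the final letter is not what conditions the rule; the second-to-last letter is.
"hefonuld" has second-to-last letter 'l'. The stems whose second-to-last letter is 'l' (hukolv → hukolven, fotselw → fotselwen, vinutold → vinutolden) add -en.
So hefonuld → hefonulden.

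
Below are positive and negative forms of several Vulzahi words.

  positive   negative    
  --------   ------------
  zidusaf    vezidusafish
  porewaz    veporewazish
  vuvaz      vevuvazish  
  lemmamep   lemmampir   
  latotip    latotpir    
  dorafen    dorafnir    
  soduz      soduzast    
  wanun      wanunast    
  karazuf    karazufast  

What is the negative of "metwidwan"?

vemetwidwanish

porewaz and soduz both end in -z yet inflect differently (veporewazish, soduzast), so the final letter is not what conditions the rule; the last vowel is.
"metwidwan" has last vowel 'a'. The stems whose last vowel is 'a' (zidusaf → vezidusafish, porewaz → veporewazish, vuvaz → vevuvazish) add ve- … -ish around the stem.
So metwidwan → vemetwidwanish.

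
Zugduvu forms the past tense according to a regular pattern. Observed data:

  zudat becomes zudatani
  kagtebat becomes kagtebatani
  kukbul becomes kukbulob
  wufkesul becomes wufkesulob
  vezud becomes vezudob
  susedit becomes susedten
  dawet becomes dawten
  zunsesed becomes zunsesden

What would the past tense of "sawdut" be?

zudat and susedit both end in -t yet inflect differently (zudatani, susedten), so the final letter is not what conditions the rule; the last vowel is.
"sawdut" has last vowel 'u'. The stems whose last vowel is 'u' (kukbul → kukbulob, wufkesul → wufkesulob, vezud → vezudob) add -ob.
The other patterns: stems whose last vowel is 'a' add -ani; stems whose last vowel is 'e' or 'i' delete the last vowel and add -en.
So sawdut → sawdutob.

sawdutob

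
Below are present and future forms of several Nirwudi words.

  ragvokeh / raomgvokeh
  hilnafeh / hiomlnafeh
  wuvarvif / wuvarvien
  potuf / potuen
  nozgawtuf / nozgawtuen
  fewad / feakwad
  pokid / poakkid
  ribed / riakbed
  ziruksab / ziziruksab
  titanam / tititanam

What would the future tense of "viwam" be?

viviwam

wuvarvif and pokid both have last vowel 'i' yet inflect differently (wuvarvien, poakkid), so the last vowel is not what conditions the rule; the final letter is.
"viwam" ends in -m. The one such stem in the data (titanam → tititanam) repeats the first consonant+vowel as a prefix (as does ziruksab), so the same rule applies.
The other patterns: stems ending in -h insert -om- after the first vowel; stems ending in -f drop the final letter and add -en; stems ending in -d insert -ak- after the first vowel.
So viwam → viviwam.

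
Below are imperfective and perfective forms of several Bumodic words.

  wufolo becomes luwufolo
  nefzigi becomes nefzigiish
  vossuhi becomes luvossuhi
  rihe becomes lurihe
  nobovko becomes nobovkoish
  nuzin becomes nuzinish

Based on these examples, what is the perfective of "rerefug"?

nobovko and wufolo both end in -o yet inflect differently (nobovkoish, luwufolo), so the final letter is not what conditions the rule; the first letter is.
"rerefug" begins with r-. The one such stem in the data (rihe → lurihe) adds the prefix lu-, so the same rule applies.
The other pattern: stems beginning with n- add -ish.
So rerefug → lurerefug.

lurerefug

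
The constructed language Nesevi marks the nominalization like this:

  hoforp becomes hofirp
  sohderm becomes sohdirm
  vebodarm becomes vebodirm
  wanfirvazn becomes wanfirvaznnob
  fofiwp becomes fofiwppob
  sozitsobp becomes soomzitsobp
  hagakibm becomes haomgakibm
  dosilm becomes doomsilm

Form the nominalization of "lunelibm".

hoforp and fofiwp both end in -p yet inflect differently (hofirp, fofiwppob), so the final letter is not what conditions the rule; the second-to-last letter is.
"lunelibm" has second-to-last letter 'b'. The stems whose second-to-last letter is 'b' (sozitsobp → soomzitsobp, hagakibm → haomgakibm) insert -om- after the first vowel.
The other patterns: stems whose second-to-last letter is 'r' change the last vowel to 'i'; stems whose second-to-last letter is 'w' or 'z' double the final consonant and add -ob.
So lunelibm → luomnelibm.

luomnelibm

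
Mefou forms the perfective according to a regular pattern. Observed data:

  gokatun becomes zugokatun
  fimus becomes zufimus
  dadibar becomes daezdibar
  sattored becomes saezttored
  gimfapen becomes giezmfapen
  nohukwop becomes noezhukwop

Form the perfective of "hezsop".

heezzsop

gokatun and gimfapen both end in -n yet inflect differently (zugokatun, giezmfapen), so the final letter is not what conditions the rule; the last vowel is.
"hezsop" has last vowel 'o'. The one such stem in the data (nohukwop → noezhukwop) inserts -ez- after the first vowel (as do dadibar, sattored), so the same rule applies.
So hezsop → heezzsop.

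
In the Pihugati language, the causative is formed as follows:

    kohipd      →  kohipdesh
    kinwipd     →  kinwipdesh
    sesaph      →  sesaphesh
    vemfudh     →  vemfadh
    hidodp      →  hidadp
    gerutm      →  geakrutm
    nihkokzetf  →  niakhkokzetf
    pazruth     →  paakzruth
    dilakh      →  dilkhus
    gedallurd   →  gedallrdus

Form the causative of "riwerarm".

riwerrmus

sesaph and vemfudh both end in -h yet inflect differently (sesaphesh, vemfadh), so the final letter is not what conditions the rule; the second-to-last letter is.
"riwerarm" has second-to-last letter 'r'. The one such stem in the data (gedallurd → gedallrdus) deletes the last vowel and adds -us (as does dilakh), so the same rule applies.
So riwerarm → riwerrmus.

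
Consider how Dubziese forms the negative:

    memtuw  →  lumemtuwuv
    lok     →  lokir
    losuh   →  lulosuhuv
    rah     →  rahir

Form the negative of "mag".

magir

rah and losuh both end in -h yet inflect differently (rahir, lulosuhuv), so the final letter is not what conditions the rule; the number of vowels is.
"mag" has 1 vowel. The stems with 1 vowel (rah → rahir, lok → lokir) add -ir.
So mag → magir.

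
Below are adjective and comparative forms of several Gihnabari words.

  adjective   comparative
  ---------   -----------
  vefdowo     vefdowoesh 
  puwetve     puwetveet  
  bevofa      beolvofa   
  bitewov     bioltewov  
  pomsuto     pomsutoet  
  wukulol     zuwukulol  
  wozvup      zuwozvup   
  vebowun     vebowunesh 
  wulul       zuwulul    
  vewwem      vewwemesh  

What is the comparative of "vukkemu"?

vukkemuesh

pomsuto and vefdowo both end in -o yet inflect differently (pomsutoet, vefdowoesh), so the final letter is not what conditions the rule; the first letter is.
"vukkemu" begins with v-. The stems beginning with v- (vewwem → vewwemesh, vebowun → vebowunesh, vefdowo → vefdowoesh) add -esh.
So vukkemu → vukkemuesh.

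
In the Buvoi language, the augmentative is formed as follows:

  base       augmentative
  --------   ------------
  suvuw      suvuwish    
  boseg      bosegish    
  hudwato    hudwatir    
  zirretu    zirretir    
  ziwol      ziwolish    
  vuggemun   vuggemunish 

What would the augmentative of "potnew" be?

potnewish

ziwol and hudwato both have last vowel 'o' yet inflect differently (ziwolish, hudwatir), so the last vowel is not what conditions the rule; whether the stem ends in a vowel or a consonant is.
"potnew" ends in a consonant. The stems ending in a consonant (vuggemun → vuggemunish, boseg → bosegish, suvuw → suvuwish) add -ish.
So potnew → potnewish.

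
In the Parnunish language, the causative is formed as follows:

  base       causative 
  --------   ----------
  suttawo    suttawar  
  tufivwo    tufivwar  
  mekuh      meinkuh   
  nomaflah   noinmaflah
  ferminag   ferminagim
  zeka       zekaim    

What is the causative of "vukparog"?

"vukparog" ends in -g. The one such stem in the data (ferminag → ferminagim) adds -im, so the same rule applies.
The other patterns: stems ending in -o drop the final letter and add -ar; stems ending in -h insert -in- after the first vowel.
So vukparog → vukparogim.

vukparogim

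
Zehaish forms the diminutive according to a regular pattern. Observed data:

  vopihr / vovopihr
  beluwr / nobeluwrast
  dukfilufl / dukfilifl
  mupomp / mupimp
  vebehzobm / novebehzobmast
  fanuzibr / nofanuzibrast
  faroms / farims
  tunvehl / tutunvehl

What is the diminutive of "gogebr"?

nogogebrast

"gogebr" has second-to-last letter 'b'. The stems whose second-to-last letter is 'b' (fanuzibr → nofanuzibrast, vebehzobm → novebehzobmast) add no- … -ast around the stem.
The other patterns: stems whose second-to-last letter is 'f' or 'm' change the last vowel to 'i'; stems whose second-to-last letter is 'h' repeat the first consonant+vowel as a prefix.
So gogebr → nogogebrast.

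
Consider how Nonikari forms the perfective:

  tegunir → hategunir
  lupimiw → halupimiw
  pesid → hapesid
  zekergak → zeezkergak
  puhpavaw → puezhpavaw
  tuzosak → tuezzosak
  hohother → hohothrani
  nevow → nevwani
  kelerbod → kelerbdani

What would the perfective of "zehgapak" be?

zeezhgapak

lupimiw and puhpavaw both end in -w yet inflect differently (halupimiw, puezhpavaw), so the final letter is not what conditions the rule; the last vowel is.
"zehgapak" has last vowel 'a'. The stems whose last vowel is 'a' (zekergak → zeezkergak, puhpavaw → puezhpavaw, tuzosak → tuezzosak) insert -ez- after the first vowel.
The other patterns: stems whose last vowel is 'i' add the prefix ha-; stems whose last vowel is 'e' or 'o' delete the last vowel and add -ani.
So zehgapak → zeezhgapak.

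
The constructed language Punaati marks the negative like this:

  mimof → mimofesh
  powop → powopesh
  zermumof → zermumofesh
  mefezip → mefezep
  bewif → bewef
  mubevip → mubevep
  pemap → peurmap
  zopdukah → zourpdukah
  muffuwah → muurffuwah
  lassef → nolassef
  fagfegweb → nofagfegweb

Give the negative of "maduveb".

nomaduveb

powop and mefezip both end in -p yet inflect differently (powopesh, mefezep), so the final letter is not what conditions the rule; the last vowel is.
"maduveb" has last vowel 'e'. The stems whose last vowel is 'e' (lassef → nolassef, fagfegweb → nofagfegweb) add the prefix no-.
The other patterns: stems whose last vowel is 'o' add -esh; stems whose last vowel is 'i' change the last vowel to 'e'; stems whose last vowel is 'a' insert -ur- after the first vowel.
So maduveb → nomaduveb.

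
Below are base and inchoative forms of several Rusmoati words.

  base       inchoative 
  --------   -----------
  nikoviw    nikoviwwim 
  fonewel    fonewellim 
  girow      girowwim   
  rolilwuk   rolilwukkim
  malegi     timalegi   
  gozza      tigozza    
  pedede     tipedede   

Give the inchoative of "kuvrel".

nikoviw and malegi both have last vowel 'i' yet inflect differently (nikoviwwim, timalegi), so the last vowel is not what conditions the rule; whether the stem ends in a vowel or a consonant is.
"kuvrel" ends in a consonant. The stems ending in a consonant (nikoviw → nikoviwwim, fonewel → fonewellim, girow → girowwim) double the final consonant and add -im.
So kuvrel → kuvrellim.

kuvrellim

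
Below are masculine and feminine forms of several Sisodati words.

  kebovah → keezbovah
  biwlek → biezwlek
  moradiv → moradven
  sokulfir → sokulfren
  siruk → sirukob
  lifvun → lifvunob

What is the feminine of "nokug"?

biwlek and siruk both end in -k yet inflect differently (biezwlek, sirukob), so the final letter is not what conditions the rule; the last vowel is.
"nokug" has last vowel 'u'. The stems whose last vowel is 'u' (siruk → sirukob, lifvun → lifvunob) add -ob.
So nokug → nokugob.

nokugob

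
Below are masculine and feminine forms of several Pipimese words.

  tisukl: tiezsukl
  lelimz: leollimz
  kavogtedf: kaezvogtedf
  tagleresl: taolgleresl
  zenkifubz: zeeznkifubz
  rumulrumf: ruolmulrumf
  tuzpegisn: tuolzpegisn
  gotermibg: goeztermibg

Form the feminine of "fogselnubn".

tagleresl and tisukl both end in -l yet inflect differently (taolgleresl, tiezsukl), so the final letter is not what conditions the rule; the second-to-last letter is.
"fogselnubn" has second-to-last letter 'b'. The stems whose second-to-last letter is 'b' (zenkifubz → zeeznkifubz, gotermibg → goeztermibg) insert -ez- after the first vowel.
So fogselnubn → foezgselnubn.

foezgselnubn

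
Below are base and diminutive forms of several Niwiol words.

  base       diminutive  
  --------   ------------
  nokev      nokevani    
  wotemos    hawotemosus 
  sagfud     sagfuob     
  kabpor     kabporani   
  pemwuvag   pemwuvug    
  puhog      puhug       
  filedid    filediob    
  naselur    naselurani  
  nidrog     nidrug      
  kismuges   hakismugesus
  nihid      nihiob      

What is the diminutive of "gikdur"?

gikdurani

nidrog and wotemos both have last vowel 'o' yet inflect differently (nidrug, hawotemosus), so the last vowel is not what conditions the rule; the final letter is.
"gikdur" ends in -r. The stems ending in -r (naselur → naselurani, kabpor → kabporani) add -ani.
The other patterns: stems ending in -g change the last vowel to 'u'; stems ending in -s add ha- … -us around the stem; stems ending in -d drop the final letter and add -ob.
So gikdur → gikdurani.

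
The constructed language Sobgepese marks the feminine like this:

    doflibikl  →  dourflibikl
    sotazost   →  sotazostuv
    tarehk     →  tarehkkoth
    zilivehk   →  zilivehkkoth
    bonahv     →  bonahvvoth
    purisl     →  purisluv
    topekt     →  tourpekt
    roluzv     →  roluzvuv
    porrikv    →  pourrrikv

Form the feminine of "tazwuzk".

tazwuzkuv

"tazwuzk" has second-to-last letter 'z'. The one such stem in the data (roluzv → roluzvuv) adds -uv, so the same rule applies.
So tazwuzk → tazwuzkuv.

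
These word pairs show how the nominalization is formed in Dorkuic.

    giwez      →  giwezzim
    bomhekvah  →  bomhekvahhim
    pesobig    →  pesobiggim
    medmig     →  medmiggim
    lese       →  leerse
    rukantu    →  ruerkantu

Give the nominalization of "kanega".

giwez and lese both have last vowel 'e' yet inflect differently (giwezzim, leerse), so the last vowel is not what conditions the rule; whether the stem ends in a vowel or a consonant is.
"kanega" ends in a vowel. The stems ending in a vowel (lese → leerse, rukantu → ruerkantu) insert -er- after the first vowel.
So kanega → kaernega.

kaernega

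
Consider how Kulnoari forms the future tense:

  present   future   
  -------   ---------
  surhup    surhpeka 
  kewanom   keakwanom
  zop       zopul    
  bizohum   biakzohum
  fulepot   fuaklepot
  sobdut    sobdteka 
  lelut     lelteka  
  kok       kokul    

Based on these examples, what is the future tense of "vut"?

zop and surhup both end in -p yet inflect differently (zopul, surhpeka), so the final letter is not what conditions the rule; the number of vowels is.
"vut" has 1 vowel. The stems with 1 vowel (kok → kokul, zop → zopul) add -ul.
So vut → vutul.

vutul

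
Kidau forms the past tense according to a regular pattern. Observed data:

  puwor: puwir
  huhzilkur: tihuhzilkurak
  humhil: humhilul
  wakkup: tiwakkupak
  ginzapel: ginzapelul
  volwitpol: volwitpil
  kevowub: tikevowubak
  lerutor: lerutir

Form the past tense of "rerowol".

lerutor and huhzilkur both end in -r yet inflect differently (lerutir, tihuhzilkurak), so the final letter is not what conditions the rule; the last vowel is.
"rerowol" has last vowel 'o'. The stems whose last vowel is 'o' (volwitpol → volwitpil, lerutor → lerutir, puwor → puwir) change the last vowel to 'i'.
So rerowol → rerowil.

rerowil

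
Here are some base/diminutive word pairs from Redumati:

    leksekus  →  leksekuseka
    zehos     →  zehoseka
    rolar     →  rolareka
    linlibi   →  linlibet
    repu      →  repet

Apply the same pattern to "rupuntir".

rupuntireka

leksekus and repu both have last vowel 'u' yet inflect differently (leksekuseka, repet), so the last vowel is not what conditions the rule; whether the stem ends in a vowel or a consonant is.
"rupuntir" ends in a consonant. The stems ending in a consonant (leksekus → leksekuseka, zehos → zehoseka, rolar → rolareka) add -eka.
The other pattern: stems ending in a vowel drop the final letter and add -et.
So rupuntir → rupuntireka.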